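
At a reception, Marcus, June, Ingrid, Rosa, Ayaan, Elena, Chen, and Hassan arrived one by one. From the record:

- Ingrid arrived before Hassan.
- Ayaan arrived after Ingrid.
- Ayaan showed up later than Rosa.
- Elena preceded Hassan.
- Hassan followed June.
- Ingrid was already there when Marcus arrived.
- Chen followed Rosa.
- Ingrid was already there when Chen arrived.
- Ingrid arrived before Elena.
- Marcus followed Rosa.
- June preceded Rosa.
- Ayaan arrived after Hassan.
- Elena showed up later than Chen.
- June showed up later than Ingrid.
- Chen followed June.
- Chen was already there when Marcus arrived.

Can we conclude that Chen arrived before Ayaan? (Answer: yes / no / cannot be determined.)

yes

Chain the constraints: Chen → Elena → Hassan → Ayaan. Each link is directly stated, so Chen comes before Ayaan.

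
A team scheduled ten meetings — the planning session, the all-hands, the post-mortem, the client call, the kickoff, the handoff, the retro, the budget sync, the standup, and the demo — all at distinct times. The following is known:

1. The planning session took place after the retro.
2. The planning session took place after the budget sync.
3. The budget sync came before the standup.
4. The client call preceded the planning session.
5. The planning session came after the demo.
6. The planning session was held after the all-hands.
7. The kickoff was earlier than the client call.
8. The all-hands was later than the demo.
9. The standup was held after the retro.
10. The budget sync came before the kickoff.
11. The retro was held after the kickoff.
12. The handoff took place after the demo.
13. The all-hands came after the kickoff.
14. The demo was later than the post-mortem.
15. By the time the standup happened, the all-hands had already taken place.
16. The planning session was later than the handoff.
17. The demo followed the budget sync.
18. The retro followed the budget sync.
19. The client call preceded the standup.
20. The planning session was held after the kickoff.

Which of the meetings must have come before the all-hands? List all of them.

the budget sync, the demo, the kickoff, the post-mortem

Directly stated before the all-hands: the demo and the kickoff.
The budget sync reaches the all-hands via the budget sync → the kickoff → the all-hands.
The post-mortem reaches the all-hands via the post-mortem → the demo → the all-hands.
No chain forces the client call (or any of the others) ahead of the all-hands.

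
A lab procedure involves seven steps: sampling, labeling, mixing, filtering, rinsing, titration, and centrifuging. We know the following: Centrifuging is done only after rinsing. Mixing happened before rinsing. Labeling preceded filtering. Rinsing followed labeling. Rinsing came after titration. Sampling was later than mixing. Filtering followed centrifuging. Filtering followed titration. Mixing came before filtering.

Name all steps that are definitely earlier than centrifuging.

Directly stated before centrifuging: rinsing.
Labeling reaches centrifuging via labeling → rinsing → centrifuging.
Mixing reaches centrifuging via mixing → rinsing → centrifuging.
Titration reaches centrifuging via titration → rinsing → centrifuging.

labeling, mixing, rinsing, titration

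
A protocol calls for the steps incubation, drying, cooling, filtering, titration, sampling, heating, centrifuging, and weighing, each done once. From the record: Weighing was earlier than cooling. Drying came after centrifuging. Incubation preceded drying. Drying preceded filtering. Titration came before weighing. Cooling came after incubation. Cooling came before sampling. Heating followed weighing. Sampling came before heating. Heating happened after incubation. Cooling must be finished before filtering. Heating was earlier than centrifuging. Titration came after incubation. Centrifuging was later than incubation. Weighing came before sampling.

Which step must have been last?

filtering

Every other step has a chain of constraints placing it before filtering, so filtering is last.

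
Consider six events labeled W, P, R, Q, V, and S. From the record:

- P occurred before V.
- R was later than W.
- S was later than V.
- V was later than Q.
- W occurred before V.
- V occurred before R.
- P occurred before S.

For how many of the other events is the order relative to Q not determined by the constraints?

Forced after Q: R, S, and V.
That leaves P and W with no forced order relative to Q — 2.

2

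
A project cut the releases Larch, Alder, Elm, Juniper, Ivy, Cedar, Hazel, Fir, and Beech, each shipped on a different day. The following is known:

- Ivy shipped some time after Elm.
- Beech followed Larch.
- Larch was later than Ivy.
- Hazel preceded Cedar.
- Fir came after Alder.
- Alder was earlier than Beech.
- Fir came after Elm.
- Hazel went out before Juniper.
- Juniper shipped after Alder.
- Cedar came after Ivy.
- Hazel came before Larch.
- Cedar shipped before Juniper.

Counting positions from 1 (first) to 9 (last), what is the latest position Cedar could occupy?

8

Cedar must come before Juniper — 1 release forced after it.
Everything else can be placed before Cedar in some valid order, so Cedar can sit as late as position 9 − 1 = 8.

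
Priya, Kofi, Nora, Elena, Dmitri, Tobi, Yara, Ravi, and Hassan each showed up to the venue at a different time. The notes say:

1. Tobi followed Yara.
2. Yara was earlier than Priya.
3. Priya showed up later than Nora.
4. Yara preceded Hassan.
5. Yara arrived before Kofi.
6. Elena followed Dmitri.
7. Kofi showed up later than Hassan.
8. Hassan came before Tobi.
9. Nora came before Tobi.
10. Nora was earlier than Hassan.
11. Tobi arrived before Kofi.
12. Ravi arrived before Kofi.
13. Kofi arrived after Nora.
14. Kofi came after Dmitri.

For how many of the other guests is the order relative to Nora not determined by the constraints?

Forced after Nora: Hassan, Kofi, Priya, and Tobi.
That leaves Dmitri, Elena, Ravi, and Yara with no forced order relative to Nora — 4.

4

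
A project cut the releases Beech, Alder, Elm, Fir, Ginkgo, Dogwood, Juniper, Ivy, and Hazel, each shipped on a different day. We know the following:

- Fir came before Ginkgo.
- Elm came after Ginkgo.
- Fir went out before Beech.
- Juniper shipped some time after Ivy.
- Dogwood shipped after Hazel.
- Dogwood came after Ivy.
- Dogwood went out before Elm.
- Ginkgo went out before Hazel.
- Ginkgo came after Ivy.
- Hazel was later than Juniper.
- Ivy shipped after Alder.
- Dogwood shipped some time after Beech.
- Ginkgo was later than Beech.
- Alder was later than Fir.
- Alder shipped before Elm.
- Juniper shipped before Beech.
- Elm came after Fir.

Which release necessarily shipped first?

Fir

Fir has a chain of constraints placing it before every other release, so Fir must be first.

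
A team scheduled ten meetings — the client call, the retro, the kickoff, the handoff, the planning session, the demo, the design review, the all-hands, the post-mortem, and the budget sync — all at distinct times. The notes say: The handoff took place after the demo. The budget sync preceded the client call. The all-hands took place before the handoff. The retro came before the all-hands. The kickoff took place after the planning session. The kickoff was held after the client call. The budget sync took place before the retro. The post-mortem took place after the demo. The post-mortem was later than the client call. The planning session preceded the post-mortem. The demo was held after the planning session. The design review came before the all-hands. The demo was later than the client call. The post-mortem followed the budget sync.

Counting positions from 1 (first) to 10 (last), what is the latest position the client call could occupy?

6

The client call must come before the demo, the handoff, the kickoff, and the post-mortem — 4 meetings forced after it.
Everything else can be placed before the client call in some valid order, so the client call can sit as late as position 10 − 4 = 6.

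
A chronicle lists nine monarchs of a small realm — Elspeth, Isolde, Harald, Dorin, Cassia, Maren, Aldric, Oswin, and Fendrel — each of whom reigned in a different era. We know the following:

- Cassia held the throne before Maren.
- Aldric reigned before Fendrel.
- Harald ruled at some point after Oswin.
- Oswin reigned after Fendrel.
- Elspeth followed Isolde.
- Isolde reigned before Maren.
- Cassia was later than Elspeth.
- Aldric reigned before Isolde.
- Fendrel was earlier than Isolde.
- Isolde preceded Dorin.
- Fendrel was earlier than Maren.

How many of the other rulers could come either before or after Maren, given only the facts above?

3

Forced before Maren: Aldric, Cassia, Elspeth, Fendrel, and Isolde.
That leaves Dorin, Harald, and Oswin with no forced order relative to Maren — 3.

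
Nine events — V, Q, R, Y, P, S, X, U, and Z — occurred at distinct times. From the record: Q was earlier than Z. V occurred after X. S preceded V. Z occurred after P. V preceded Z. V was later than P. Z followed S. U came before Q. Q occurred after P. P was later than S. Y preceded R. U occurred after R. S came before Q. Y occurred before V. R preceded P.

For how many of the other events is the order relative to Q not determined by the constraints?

Forced before Q: P, R, S, U, and Y; forced after Q: Z.
That leaves V and X with no forced order relative to Q — 2.

2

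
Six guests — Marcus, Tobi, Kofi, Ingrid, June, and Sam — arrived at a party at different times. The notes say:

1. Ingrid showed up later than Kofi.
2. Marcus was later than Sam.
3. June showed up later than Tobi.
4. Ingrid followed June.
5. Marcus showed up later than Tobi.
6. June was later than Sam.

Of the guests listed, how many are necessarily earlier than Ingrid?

4

Directly stated before Ingrid: June and Kofi.
Sam reaches Ingrid via Sam → June → Ingrid.
Tobi reaches Ingrid via Tobi → June → Ingrid.
No chain forces Marcus ahead of Ingrid.
That's June, Kofi, Sam, and Tobi — 4 in all.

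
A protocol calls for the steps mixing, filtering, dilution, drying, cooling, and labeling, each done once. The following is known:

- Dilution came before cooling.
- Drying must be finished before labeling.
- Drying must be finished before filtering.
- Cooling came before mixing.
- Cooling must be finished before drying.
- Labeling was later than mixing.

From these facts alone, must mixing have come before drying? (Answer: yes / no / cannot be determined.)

No chain of stated constraints runs from mixing to drying, and none runs from drying to mixing either.
So the relative order of mixing and drying is not fixed by the given facts.

cannot be determined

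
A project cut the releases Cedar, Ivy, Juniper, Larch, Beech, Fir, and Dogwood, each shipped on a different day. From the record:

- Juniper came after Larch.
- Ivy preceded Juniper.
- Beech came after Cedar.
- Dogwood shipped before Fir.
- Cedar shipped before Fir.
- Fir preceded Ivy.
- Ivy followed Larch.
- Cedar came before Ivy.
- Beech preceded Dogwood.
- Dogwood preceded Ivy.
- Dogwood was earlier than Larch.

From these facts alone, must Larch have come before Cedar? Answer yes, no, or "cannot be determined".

no

Tracing the constraints gives Cedar → Beech → Dogwood → Larch, so Cedar must come before Larch.
That means Larch cannot be before Cedar.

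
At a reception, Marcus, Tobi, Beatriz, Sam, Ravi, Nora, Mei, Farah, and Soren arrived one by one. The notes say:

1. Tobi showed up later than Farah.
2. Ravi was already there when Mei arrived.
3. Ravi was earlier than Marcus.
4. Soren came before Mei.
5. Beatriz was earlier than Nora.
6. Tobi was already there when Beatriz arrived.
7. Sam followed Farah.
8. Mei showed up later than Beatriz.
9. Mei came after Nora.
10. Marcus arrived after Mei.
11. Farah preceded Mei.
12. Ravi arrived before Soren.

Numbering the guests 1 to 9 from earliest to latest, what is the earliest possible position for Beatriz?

Farah and Tobi must both come before Beatriz — 2 forced predecessors.
Nothing else is forced ahead of Beatriz, so their earliest slot is position 2 + 1 = 3.

3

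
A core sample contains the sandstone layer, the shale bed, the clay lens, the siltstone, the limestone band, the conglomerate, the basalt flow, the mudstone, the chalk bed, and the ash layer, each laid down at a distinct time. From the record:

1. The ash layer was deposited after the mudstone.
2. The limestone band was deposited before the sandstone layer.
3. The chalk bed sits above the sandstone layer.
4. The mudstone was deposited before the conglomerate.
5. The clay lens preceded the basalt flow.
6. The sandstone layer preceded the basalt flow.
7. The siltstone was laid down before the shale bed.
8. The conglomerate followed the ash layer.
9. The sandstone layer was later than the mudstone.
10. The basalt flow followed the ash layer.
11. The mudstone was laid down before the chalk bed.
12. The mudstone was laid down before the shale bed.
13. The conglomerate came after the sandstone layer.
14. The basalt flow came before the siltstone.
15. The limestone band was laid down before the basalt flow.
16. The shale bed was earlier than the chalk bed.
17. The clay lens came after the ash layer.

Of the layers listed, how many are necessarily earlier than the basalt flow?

5

Directly stated before the basalt flow: the ash layer, the clay lens, the limestone band, and the sandstone layer.
The mudstone reaches the basalt flow via the mudstone → the ash layer → the basalt flow.
No chain forces the conglomerate (or any of the others) ahead of the basalt flow.
That's the ash layer, the clay lens, the limestone band, the mudstone, and the sandstone layer — 5 in all.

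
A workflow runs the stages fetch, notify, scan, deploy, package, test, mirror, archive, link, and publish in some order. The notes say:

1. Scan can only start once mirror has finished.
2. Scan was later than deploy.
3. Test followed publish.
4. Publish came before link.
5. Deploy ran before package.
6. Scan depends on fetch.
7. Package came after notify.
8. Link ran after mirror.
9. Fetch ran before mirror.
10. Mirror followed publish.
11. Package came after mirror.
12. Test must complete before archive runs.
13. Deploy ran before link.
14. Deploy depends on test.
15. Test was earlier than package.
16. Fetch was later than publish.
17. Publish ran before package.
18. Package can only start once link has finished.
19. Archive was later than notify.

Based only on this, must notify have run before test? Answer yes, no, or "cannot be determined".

cannot be determined

No chain of stated constraints runs from notify to test, and none runs from test to notify either.
So the relative order of notify and test is not fixed by the given facts.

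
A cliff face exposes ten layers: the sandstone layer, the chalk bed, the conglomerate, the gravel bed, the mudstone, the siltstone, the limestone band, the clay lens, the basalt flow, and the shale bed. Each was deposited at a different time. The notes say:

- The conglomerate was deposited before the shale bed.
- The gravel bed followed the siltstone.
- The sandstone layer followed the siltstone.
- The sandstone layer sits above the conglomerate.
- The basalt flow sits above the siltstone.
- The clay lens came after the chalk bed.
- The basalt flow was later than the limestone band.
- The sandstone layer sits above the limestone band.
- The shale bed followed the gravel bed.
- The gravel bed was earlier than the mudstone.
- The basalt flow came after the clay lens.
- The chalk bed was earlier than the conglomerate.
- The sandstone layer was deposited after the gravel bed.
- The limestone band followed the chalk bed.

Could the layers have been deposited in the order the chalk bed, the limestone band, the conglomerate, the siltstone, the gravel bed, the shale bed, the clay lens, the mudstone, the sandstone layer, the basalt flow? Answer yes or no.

yes

Check each stated constraint against the proposed order — e.g. the limestone band is ahead of the sandstone layer; the limestone band is ahead of the basalt flow. Every pair is in the required order; nothing is violated.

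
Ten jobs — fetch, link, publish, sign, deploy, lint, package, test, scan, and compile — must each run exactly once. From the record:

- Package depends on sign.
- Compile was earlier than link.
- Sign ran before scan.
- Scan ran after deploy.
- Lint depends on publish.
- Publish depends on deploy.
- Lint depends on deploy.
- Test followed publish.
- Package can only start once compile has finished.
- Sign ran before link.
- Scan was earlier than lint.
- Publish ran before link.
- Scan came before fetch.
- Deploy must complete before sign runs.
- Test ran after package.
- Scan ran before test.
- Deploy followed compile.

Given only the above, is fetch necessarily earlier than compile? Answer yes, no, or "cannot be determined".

Tracing the constraints gives compile → deploy → scan → fetch, so compile must come before fetch.
That means fetch cannot be before compile.

no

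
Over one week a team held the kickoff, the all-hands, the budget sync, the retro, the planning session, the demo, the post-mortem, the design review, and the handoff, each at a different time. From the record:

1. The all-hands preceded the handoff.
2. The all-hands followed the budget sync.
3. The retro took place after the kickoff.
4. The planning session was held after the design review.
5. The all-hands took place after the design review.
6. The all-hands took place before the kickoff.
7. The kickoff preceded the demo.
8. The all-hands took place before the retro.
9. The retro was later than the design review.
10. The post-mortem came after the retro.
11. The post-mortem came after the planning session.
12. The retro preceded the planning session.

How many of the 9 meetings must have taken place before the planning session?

Directly stated before the planning session: the design review and the retro.
The all-hands reaches the planning session via the all-hands → the retro → the planning session.
The budget sync reaches the planning session via the budget sync → the all-hands → the retro → the planning session.
The kickoff reaches the planning session via the kickoff → the retro → the planning session.
No chain forces the handoff (or any of the others) ahead of the planning session.
That's the all-hands, the budget sync, the design review, the kickoff, and the retro — 5 in all.

5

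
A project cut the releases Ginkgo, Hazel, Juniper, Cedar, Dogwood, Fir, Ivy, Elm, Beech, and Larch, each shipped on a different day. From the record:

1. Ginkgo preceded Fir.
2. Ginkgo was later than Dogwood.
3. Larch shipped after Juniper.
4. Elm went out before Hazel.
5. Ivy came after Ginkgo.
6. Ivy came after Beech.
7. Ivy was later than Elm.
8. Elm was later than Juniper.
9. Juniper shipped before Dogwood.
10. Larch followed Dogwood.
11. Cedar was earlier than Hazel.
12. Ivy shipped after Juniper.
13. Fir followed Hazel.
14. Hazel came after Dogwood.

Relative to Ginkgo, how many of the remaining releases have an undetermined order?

Forced before Ginkgo: Dogwood and Juniper; forced after Ginkgo: Fir and Ivy.
That leaves Beech, Cedar, Elm, Hazel, and Larch with no forced order relative to Ginkgo — 5.

5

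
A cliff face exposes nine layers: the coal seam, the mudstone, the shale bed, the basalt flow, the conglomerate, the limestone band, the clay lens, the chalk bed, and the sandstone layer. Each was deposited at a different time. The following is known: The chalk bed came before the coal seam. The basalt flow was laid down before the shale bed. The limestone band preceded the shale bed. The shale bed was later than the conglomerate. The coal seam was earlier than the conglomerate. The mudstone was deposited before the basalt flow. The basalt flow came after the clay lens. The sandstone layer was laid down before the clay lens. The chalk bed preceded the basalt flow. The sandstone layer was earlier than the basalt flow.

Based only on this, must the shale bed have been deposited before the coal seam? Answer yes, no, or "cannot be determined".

no

Tracing the constraints gives the coal seam → the conglomerate → the shale bed, so the coal seam must come before the shale bed.
That means the shale bed cannot be before the coal seam.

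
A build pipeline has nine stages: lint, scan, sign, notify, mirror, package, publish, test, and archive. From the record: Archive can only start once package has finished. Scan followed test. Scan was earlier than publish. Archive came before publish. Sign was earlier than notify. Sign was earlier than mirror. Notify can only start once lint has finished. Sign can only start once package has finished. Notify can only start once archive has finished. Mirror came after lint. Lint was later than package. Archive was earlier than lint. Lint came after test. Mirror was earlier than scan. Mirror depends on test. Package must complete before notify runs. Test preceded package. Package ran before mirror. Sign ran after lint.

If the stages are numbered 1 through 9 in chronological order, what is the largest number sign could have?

5

Sign must come before mirror, notify, publish, and scan — 4 stages forced after it.
Everything else can be placed before sign in some valid order, so sign can sit as late as position 9 − 4 = 5.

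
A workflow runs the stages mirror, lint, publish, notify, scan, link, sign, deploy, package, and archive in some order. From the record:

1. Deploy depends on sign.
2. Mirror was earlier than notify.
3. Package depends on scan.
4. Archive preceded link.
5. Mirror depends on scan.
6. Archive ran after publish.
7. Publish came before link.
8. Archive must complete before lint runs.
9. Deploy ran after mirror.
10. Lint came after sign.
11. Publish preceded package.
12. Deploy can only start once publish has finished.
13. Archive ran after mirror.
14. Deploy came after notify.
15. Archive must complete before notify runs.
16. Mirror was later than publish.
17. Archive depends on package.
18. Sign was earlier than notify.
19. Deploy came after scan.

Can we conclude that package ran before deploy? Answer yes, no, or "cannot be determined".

yes

Chain the constraints: package → archive → notify → deploy. Each link is directly stated, so package comes before deploy.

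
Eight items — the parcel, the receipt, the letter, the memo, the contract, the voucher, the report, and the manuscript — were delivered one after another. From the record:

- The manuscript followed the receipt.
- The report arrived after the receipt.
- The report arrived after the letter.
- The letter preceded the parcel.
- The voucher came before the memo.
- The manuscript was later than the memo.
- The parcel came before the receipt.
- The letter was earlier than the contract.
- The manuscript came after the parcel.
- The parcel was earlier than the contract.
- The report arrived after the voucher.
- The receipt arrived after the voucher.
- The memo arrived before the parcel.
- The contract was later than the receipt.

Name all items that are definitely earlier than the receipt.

Directly stated before the receipt: the parcel and the voucher.
The letter reaches the receipt via the letter → the parcel → the receipt.
The memo reaches the receipt via the memo → the parcel → the receipt.
No chain forces the report (or any of the others) ahead of the receipt.

the letter, the memo, the parcel, the voucher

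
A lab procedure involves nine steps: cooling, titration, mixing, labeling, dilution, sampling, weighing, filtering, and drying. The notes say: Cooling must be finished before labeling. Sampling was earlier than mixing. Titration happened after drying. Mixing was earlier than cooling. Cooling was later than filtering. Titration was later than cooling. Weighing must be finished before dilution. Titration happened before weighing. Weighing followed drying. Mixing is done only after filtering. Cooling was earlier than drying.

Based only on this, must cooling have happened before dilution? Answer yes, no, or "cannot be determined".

yes

Chain the constraints: cooling → drying → weighing → dilution. Each link is directly stated, so cooling comes before dilution.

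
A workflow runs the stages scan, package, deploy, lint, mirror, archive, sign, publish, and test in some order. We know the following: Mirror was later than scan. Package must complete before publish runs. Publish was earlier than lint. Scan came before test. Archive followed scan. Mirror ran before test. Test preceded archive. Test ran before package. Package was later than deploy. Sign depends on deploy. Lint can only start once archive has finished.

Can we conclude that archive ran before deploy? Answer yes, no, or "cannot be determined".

No chain of stated constraints runs from archive to deploy, and none runs from deploy to archive either.
So the relative order of archive and deploy is not fixed by the given facts.

cannot be determined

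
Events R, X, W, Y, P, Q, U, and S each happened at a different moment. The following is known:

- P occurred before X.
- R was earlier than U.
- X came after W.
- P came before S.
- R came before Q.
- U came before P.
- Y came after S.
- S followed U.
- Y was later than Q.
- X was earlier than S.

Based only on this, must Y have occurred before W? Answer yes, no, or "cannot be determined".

no

Tracing the constraints gives W → X → S → Y, so W must come before Y.
That means Y cannot be before W.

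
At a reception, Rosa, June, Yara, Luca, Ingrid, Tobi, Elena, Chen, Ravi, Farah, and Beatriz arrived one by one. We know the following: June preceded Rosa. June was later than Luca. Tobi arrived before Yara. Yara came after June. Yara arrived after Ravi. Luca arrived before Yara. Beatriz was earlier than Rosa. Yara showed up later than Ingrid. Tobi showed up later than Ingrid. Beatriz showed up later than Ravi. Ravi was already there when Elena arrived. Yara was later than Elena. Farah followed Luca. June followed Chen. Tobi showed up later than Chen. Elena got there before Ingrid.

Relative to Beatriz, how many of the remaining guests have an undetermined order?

Forced before Beatriz: Ravi; forced after Beatriz: Rosa.
That leaves Chen, Elena, Farah, Ingrid, June, Luca, Tobi, and Yara with no forced order relative to Beatriz — 8.

8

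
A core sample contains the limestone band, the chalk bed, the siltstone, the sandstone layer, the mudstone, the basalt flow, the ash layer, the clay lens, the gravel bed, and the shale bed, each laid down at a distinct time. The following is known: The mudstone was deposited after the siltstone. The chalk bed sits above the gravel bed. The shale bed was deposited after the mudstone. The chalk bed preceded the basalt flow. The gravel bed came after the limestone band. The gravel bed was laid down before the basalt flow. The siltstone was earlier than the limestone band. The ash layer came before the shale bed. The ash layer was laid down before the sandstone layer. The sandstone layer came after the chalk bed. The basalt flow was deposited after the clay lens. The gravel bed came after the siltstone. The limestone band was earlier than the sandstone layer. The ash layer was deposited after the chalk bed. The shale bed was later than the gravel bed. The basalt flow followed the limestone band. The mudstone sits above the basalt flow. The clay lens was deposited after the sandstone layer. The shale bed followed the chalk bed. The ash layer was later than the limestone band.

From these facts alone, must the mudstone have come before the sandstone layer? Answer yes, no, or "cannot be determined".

Tracing the constraints gives the sandstone layer → the clay lens → the basalt flow → the mudstone, so the sandstone layer must come before the mudstone.
That means the mudstone cannot be before the sandstone layer.

no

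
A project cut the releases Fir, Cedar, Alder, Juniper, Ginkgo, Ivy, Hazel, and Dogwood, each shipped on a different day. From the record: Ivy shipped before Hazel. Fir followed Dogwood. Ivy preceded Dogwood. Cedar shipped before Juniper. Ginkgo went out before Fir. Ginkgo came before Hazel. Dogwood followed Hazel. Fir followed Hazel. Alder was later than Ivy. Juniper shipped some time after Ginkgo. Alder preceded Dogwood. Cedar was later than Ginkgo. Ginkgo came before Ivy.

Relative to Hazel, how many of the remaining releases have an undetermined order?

Forced before Hazel: Ginkgo and Ivy; forced after Hazel: Dogwood and Fir.
That leaves Alder, Cedar, and Juniper with no forced order relative to Hazel — 3.

3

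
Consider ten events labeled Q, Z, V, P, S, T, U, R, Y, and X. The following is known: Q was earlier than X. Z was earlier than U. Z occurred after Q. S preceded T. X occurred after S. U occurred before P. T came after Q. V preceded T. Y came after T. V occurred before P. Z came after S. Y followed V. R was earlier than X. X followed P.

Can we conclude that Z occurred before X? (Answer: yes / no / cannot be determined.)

Chain the constraints: Z → U → P → X. Each link is directly stated, so Z comes before X.

yes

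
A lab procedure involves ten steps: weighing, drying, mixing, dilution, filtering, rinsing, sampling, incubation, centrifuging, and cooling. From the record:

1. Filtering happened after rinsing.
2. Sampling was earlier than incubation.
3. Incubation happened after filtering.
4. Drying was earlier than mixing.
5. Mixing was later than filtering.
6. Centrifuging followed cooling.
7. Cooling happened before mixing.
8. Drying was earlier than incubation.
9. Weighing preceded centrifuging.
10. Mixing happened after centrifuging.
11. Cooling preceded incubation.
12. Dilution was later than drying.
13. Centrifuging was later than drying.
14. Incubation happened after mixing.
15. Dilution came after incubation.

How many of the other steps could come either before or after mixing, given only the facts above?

1

Forced before mixing: centrifuging, cooling, drying, filtering, rinsing, and weighing; forced after mixing: dilution and incubation.
That leaves sampling with no forced order relative to mixing — 1.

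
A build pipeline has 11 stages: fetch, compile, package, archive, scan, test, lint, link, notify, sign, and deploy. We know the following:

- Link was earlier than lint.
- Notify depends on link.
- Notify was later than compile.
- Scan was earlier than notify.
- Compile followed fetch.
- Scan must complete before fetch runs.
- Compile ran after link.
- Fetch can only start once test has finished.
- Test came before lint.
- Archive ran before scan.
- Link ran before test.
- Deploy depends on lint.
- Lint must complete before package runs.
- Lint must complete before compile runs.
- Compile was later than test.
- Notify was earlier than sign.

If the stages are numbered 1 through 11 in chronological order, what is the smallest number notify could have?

Archive, compile, fetch, link, lint, scan, and test must all come before notify — 7 forced predecessors.
Nothing else is forced ahead of notify, so its earliest slot is position 7 + 1 = 8.

8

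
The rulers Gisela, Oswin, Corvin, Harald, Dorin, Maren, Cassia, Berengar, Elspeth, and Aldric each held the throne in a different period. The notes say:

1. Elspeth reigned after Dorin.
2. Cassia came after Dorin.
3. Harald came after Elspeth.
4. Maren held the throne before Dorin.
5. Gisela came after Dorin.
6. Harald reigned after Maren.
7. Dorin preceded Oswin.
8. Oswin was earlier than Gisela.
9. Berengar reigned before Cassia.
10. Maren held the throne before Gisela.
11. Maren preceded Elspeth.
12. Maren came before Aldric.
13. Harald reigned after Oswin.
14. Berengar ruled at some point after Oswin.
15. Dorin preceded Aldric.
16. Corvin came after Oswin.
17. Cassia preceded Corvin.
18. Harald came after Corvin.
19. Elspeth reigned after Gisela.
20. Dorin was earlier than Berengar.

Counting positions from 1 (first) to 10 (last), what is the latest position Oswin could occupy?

Oswin must come before Berengar, Cassia, Corvin, Elspeth, Gisela, and Harald — 6 rulers forced after them.
Everything else can be placed before Oswin in some valid order, so Oswin can sit as late as position 10 − 6 = 4.

4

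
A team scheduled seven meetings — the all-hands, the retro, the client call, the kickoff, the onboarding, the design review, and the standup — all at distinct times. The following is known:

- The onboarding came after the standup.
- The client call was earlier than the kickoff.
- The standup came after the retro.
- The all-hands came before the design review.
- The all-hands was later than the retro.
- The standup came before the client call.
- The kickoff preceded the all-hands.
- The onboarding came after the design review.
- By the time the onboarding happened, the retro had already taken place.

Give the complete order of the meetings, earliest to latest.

The constraints fix every adjacent pair, so only one ordering works:
the retro → the standup → the client call → the kickoff → the all-hands → the design review → the onboarding.

the retro, the standup, the client call, the kickoff, the all-hands, the design review, the onboarding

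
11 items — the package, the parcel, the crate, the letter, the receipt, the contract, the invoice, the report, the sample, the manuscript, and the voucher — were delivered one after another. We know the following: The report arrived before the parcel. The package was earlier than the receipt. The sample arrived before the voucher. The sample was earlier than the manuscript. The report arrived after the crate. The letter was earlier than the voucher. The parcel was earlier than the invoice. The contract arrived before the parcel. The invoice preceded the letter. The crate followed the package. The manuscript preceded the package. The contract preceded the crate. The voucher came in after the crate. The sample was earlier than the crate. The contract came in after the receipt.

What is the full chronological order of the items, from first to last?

The constraints fix every adjacent pair, so only one ordering works:
the sample → the manuscript → the package → the receipt → the contract → the crate → the report → the parcel → the invoice → the letter → the voucher.

the sample, the manuscript, the package, the receipt, the contract, the crate, the report, the parcel, the invoice, the letter, the voucher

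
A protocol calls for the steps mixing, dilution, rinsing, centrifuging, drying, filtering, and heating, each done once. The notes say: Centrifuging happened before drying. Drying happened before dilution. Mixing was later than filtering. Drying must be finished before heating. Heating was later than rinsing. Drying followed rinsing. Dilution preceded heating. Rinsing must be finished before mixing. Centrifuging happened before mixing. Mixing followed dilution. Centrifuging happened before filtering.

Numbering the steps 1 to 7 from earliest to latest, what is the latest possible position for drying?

Drying must come before dilution, heating, and mixing — 3 steps forced after it.
Everything else can be placed before drying in some valid order, so drying can sit as late as position 7 − 3 = 4.

4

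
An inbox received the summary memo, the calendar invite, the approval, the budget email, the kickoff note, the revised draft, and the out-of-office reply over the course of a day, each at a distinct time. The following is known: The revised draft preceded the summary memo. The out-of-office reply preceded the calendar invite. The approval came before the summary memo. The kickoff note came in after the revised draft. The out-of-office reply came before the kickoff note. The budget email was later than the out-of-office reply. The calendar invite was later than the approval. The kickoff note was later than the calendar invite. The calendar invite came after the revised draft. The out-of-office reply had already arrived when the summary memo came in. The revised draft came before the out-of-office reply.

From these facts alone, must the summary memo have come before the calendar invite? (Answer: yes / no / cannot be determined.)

cannot be determined

No chain of stated constraints runs from the summary memo to the calendar invite, and none runs from the calendar invite to the summary memo either.
So the relative order of the summary memo and the calendar invite is not fixed by the given facts.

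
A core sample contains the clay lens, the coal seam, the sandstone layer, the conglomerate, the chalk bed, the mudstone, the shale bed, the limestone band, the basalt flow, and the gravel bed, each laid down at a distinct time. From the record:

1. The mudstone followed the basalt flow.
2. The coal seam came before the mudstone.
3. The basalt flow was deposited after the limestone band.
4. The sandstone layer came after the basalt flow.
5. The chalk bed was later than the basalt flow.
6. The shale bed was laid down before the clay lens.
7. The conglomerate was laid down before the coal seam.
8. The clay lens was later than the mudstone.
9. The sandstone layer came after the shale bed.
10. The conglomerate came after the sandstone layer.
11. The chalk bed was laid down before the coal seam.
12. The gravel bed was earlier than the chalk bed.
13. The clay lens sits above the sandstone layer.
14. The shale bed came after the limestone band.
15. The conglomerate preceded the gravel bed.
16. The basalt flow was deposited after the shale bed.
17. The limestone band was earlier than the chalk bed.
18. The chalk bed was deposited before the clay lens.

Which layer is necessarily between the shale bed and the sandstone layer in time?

the basalt flow

Tracing the constraints gives the shale bed → the basalt flow → the sandstone layer, so the basalt flow sits after the shale bed and before the sandstone layer.
No other layer is forced both after the shale bed and before the sandstone layer.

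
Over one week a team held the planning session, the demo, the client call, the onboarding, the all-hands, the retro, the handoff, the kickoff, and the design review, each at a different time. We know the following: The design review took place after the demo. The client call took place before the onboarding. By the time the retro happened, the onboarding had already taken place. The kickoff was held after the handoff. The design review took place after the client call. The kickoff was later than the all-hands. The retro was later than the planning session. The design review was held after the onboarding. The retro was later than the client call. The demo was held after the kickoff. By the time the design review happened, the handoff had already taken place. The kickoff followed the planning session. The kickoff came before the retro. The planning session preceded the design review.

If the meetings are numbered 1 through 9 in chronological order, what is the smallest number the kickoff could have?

The all-hands, the handoff, and the planning session must all come before the kickoff — 3 forced predecessors.
Nothing else is forced ahead of the kickoff, so its earliest slot is position 3 + 1 = 4.

4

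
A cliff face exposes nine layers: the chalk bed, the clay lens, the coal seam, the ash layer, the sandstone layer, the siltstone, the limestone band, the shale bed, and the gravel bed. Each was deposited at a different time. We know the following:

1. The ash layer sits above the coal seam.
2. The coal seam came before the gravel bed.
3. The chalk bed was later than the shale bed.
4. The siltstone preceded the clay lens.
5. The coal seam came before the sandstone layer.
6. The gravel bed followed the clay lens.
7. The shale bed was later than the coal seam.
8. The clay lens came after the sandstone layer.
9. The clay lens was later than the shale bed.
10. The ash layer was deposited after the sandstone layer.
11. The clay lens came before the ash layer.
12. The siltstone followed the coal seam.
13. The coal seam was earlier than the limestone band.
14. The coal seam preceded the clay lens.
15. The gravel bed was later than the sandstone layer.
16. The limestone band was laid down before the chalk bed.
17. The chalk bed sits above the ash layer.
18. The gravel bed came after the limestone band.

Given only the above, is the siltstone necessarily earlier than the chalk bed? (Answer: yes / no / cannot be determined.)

yes

Chain the constraints: the siltstone → the clay lens → the ash layer → the chalk bed. Each link is directly stated, so the siltstone comes before the chalk bed.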